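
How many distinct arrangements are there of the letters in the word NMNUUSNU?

1120

NMNUUSNU has 8 letters with N appearing 3 times and U appearing 3 times.
So there are 8! / (3!·3!) = 1120 distinguishable arrangements.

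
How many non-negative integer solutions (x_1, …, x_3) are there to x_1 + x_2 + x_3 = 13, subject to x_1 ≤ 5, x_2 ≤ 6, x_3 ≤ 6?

15

By stars and bars, unrestricted non-negative solutions to x_1+…+x_3 = 13 number C(13+2,2) = 105.
Subtract solutions that violate a single cap (substitute x_i' = x_i − (cap_i+1)): x_1 ≥ 6 gives C(9,2) = 36; x_2 ≥ 7 gives C(8,2) = 28; x_3 ≥ 7 gives C(8,2) = 28. Together 92.
Add back pairs where two caps are both exceeded: 1 + 1 + 0 = 2.
By inclusion–exclusion the count is 105 − 92 + 2 = 15.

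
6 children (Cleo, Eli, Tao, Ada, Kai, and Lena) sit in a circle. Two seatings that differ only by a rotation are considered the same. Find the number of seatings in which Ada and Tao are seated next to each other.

Treat {Ada, Tao} as one unit (2 internal orders) and seat the resulting 5 units around the table: (4)! circular arrangements.
So 2 × (4)! = 2 × 24 = 48.

48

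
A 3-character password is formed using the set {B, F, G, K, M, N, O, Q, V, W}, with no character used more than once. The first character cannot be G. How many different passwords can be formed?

648

The first character has 10−1 = 9 choices (anything except G).
The remaining 2 characters are filled from the other 9 symbols without repetition: 9 × 8 = 72.
Total: 9 × 72 = 648.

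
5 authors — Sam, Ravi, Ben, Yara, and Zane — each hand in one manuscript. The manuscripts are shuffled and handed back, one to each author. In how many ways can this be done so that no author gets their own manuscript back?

Let Aᵢ be the assignments in which author i gets their own manuscript. We want the size of the complement of A₁∪…∪A_5.
By inclusion–exclusion this is Σ_{j=0}^{5} (−1)^j C(5,j)·(5−j)!.
Computing: 120 − 120 + 60 − 20 + 5 − 1 = 44.

44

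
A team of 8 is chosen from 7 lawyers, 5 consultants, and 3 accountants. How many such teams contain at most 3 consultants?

Split by how many consultants are chosen (0 through 3).
Sum: C(5,0)·C(10,8) + C(5,1)·C(10,7) + C(5,2)·C(10,6) + C(5,3)·C(10,5) = 45 + 600 + 2100 + 2520 = 5265.

5265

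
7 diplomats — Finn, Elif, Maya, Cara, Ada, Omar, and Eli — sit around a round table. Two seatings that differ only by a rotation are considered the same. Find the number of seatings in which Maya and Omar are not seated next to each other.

Without the restriction there are (6)! = 720 seatings.
Those with Maya next to Omar: fuse the pair into one unit and seat 6 units around a circle — 2·(5)! = 240.
Subtracting, 720 − 240 = 480.

480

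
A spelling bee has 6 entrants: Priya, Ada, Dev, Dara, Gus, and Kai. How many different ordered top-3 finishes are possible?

There are 6 choices for 1st place, 5 for 2nd, and 4 for 3rd.
That gives 6 × 5 × 4 = 120.

120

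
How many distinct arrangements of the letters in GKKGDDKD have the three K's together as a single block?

60

Treat the 3 copies of K as a single block. The multiset to arrange is then {KKK, D, D, D, G, G}, 6 items in all.
That gives (6)!/(3!·2!) = 60 arrangements.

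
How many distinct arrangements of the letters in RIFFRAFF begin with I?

105

With the first slot taken by I, it remains to arrange the other 7 letters (RFFRAFF).
Those 7 letters have F appearing 4 times and R appearing twice, giving (7)!/(4!·2!) = 105.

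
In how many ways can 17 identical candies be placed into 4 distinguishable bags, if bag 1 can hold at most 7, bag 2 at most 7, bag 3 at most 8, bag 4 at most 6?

Ignoring the caps, the number of non-negative solutions to x_1+…+x_4 = 17 is C(20,3) = 1140.
Subtract solutions that violate a single cap (substitute x_i' = x_i − (cap_i+1)): x_1 ≥ 8 gives C(12,3) = 220; x_2 ≥ 8 gives C(12,3) = 220; x_3 ≥ 9 gives C(11,3) = 165; x_4 ≥ 7 gives C(13,3) = 286. Together 891.
Add back pairs where two caps are both exceeded: 4 + 1 + 10 + 1 + 10 + 4 = 30.
By inclusion–exclusion the count is 1140 − 891 + 30 = 279.

279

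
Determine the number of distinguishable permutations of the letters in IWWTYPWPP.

IWWTYPWPP has 9 letters with P appearing 3 times and W appearing 3 times.
So there are 9! / (3!·3!) = 10080 distinguishable arrangements.

10080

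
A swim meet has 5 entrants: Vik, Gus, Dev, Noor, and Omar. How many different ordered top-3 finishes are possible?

This is an ordered selection of 3 from 5: P(5,3).
That gives 5 × 4 × 3 = 60.

60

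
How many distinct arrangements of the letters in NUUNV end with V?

Fix V in the last position and arrange the remaining 4 letters.
Those 4 letters have N appearing twice and U appearing twice, giving (4)!/(2!·2!) = 6.

6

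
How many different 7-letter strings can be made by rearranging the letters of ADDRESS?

1260

ADDRESS has 7 letters with D appearing twice and S appearing twice.
The number of distinct arrangements is 7!/(2!·2!) = 5040/4 = 1260.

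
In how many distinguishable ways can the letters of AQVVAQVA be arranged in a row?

Letter multiplicities in AQVVAQVA: A×3, Q×2, V×3.
So there are 8! / (3!·3!·2!) = 560 distinguishable arrangements.

560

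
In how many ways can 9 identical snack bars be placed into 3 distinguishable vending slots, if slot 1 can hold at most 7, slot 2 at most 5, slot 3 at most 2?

15

Without the upper bounds there are C(11,2) = 55 ways to split 9 among 3 vending slots.
Subtract solutions that violate a single cap (substitute x_i' = x_i − (cap_i+1)): x_1 ≥ 8 gives C(3,2) = 3; x_2 ≥ 6 gives C(5,2) = 10; x_3 ≥ 3 gives C(8,2) = 28. Together 41.
Add back pairs where two caps are both exceeded: 0 + 0 + 1 = 1.
By inclusion–exclusion the count is 55 − 41 + 1 = 15.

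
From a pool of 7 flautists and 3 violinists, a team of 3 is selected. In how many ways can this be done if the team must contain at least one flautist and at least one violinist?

With no constraint there are C(10,3) = 120 possible selections.
Selections missing a whole group: no flautists → C(3,3) = 1; no violinists → C(7,3) = 35.
Both groups omitted at once is impossible, so 120 − 36 = 84.

84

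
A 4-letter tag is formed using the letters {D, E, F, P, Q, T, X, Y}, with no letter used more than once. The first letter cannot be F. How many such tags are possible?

1470

The first letter has 8−1 = 7 choices (anything except F).
The remaining 3 letters are filled from the other 7 symbols without repetition: 7 × 6 × 5 = 210.
Total: 7 × 210 = 1470.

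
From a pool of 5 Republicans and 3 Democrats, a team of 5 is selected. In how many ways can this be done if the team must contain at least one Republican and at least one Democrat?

Unrestricted: C(8,5) = 56 ways to pick any 5 of the 8.
Subtract selections that omit an entire group: no Republicans → C(3,5) = 0; no Democrats → C(5,5) = 1.
Both groups omitted at once is impossible, so 56 − 1 = 55.

55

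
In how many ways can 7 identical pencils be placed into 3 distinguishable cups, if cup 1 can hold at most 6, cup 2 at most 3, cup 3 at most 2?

11

Ignoring the caps, the number of non-negative solutions to x_1+…+x_3 = 7 is C(9,2) = 36.
Subtract solutions that violate a single cap (substitute x_i' = x_i − (cap_i+1)): x_1 ≥ 7 gives C(2,2) = 1; x_2 ≥ 4 gives C(5,2) = 10; x_3 ≥ 3 gives C(6,2) = 15. Together 26.
Add back pairs where two caps are both exceeded: 0 + 0 + 1 = 1.
By inclusion–exclusion the count is 36 − 26 + 1 = 11.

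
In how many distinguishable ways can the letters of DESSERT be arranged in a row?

1260

DESSERT has 7 letters with E appearing twice and S appearing twice.
The number of distinct arrangements is 7!/(2!·2!) = 5040/4 = 1260.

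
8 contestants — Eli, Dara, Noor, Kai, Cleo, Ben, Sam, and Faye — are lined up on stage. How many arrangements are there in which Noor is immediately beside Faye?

Place the 6 others and the Noor-Faye pair as 7 objects in a line; the pair has 2 internal arrangements.
That gives 2 × 7! = 2 × 5040 = 10080.

10080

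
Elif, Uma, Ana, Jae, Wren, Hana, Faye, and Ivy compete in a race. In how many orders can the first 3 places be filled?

336

This is an ordered selection of 3 from 8: P(8,3).
That gives 8 × 7 × 6 = 336.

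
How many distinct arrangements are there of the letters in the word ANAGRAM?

840

Letter multiplicities in ANAGRAM: A×3, G×1, M×1, N×1, R×1.
Dividing 7! = 5040 by 3! = 6 for the repeated letters gives 840.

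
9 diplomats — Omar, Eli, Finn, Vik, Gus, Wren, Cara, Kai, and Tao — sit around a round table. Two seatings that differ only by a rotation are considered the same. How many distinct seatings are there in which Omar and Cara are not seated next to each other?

All circular seatings of 9 people number (8)! = 40320.
Those with Omar next to Cara: fuse the pair into one unit and seat 8 units around a circle — 2·(7)! = 10080.
Subtracting, 40320 − 10080 = 30240.

30240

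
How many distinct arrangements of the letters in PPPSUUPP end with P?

With the last slot taken by P, it remains to arrange the other 7 letters (PPSUUPP).
Those 7 letters have P appearing 4 times and U appearing twice, giving (7)!/(4!·2!) = 105.

105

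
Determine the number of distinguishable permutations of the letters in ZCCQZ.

The 5 letters of ZCCQZ have repeats: C appearing twice and Z appearing twice.
Dividing 5! = 120 by 2!·2! = 4 for the repeated letters gives 30.

30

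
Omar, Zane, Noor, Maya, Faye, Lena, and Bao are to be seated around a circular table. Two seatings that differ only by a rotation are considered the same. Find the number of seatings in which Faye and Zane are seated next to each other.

Treat {Faye, Zane} as one unit (2 internal orders) and seat the resulting 6 units around the table: (5)! circular arrangements.
So 2 × (5)! = 2 × 120 = 240.

240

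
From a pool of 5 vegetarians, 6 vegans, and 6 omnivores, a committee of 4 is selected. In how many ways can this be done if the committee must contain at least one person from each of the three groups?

Total 4-person selections from all 17: C(17,4) = 2380.
Selections missing a whole group: no vegetarians → C(12,4) = 495; no vegans → C(11,4) = 330; no omnivores → C(11,4) = 330.
Add back selections omitting two groups (i.e. drawn from a single group): C(5,4) + C(6,4) + C(6,4) = 35.
By inclusion–exclusion: 2380 − 1155 + 35 = 1260.

1260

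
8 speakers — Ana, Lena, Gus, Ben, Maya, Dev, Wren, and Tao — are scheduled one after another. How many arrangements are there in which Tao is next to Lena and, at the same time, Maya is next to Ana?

2880

Treat {Tao,Lena} as one block (2 orders) and {Maya,Ana} as another (2 orders).
That leaves 6 units to arrange: 2 × 2 × 6! = 4 × 720 = 2880.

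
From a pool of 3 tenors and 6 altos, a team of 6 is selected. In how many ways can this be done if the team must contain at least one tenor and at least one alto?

Unrestricted: C(9,6) = 84 ways to pick any 6 of the 9.
Selections missing a whole group: no tenors → C(6,6) = 1; no altos → C(3,6) = 0.
Both groups omitted at once is impossible, so 84 − 1 = 83.

83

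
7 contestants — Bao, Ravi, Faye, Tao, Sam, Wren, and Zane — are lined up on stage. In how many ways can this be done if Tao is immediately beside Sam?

Glue Tao and Sam into one block (2 internal orders), leaving 6 units to arrange in a row.
So the count is 2·(6)! = 1440.

1440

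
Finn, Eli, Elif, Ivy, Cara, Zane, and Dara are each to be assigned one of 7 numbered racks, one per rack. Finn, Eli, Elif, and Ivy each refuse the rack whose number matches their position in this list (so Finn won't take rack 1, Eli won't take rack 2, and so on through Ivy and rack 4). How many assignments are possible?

2790

Let Aᵢ (for 1 ≤ i ≤ 4) be the placements that put person i in their forbidden rack. Any j of these fix j positions, leaving (7−j)! ways to fill the rest, and there are C(4,j) ways to pick which j.
By inclusion–exclusion, the number of valid placements is Σ_{j=0}^{4} (−1)^j C(4,j)·(7−j)!.
Computing: 5040 − 2880 + 720 − 96 + 6 = 2790.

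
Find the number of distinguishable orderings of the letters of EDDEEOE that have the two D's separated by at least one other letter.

Total arrangements of EDDEEOE: 7!/(4!·2!) = 105.
Arrangements with the D's together: treat DD as one letter, giving (6)!/(4!) = 30.
Hence 105 − 30 = 75.

75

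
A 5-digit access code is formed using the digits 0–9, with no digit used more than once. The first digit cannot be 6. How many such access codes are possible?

The first digit has 10−1 = 9 choices (anything except 6).
The remaining 4 digits are filled from the other 9 symbols without repetition: 9 × 8 × 7 × 6 = 3024.
Total: 9 × 3024 = 27216.

27216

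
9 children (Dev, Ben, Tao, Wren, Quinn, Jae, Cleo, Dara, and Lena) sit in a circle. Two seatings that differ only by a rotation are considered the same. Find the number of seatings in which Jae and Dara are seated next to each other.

Treat {Jae, Dara} as one unit (2 internal orders) and seat the resulting 8 units around the table: (7)! circular arrangements.
So 2 × (7)! = 2 × 5040 = 10080.

10080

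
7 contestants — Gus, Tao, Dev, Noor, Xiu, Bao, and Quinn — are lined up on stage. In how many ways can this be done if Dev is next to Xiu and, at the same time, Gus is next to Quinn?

Treat {Dev,Xiu} as one block (2 orders) and {Gus,Quinn} as another (2 orders).
That leaves 5 units to arrange: 2 × 2 × 5! = 4 × 120 = 480.

480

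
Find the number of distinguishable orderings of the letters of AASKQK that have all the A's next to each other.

Treat the 2 copies of A as a single block. The multiset to arrange is then {AA, K, K, Q, S}, 5 items in all.
That gives (5)!/(2!) = 60 arrangements.

60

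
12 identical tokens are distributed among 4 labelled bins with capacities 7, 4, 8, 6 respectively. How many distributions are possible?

225

Without the upper bounds there are C(15,3) = 455 ways to split 12 among 4 bins.
Subtract solutions that violate a single cap (substitute x_i' = x_i − (cap_i+1)): x_1 ≥ 8 gives C(7,3) = 35; x_2 ≥ 5 gives C(10,3) = 120; x_3 ≥ 9 gives C(6,3) = 20; x_4 ≥ 7 gives C(8,3) = 56. Together 231.
Add back pairs where two caps are both exceeded: 0 + 0 + 0 + 0 + 1 + 0 = 1.
By inclusion–exclusion the count is 455 − 231 + 1 = 225.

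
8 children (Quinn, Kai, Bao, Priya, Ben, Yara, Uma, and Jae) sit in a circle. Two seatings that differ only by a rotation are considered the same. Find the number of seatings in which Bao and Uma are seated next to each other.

1440

Treat {Bao, Uma} as one unit (2 internal orders) and seat the resulting 7 units around the table: (6)! circular arrangements.
So 2 × (6)! = 2 × 720 = 1440.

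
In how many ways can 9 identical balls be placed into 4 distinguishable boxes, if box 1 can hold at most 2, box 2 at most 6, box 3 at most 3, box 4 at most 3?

38

By stars and bars, unrestricted non-negative solutions to x_1+…+x_4 = 9 number C(9+3,3) = 220.
Subtract solutions that violate a single cap (substitute x_i' = x_i − (cap_i+1)): x_1 ≥ 3 gives C(9,3) = 84; x_2 ≥ 7 gives C(5,3) = 10; x_3 ≥ 4 gives C(8,3) = 56; x_4 ≥ 4 gives C(8,3) = 56. Together 206.
Add back pairs where two caps are both exceeded: 0 + 10 + 10 + 0 + 0 + 4 = 24.
By inclusion–exclusion the count is 220 − 206 + 24 = 38.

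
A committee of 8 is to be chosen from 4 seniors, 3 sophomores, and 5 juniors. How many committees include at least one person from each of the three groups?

485

Total 8-person selections from all 12: C(12,8) = 495.
Subtract selections that omit an entire group: no seniors → C(8,8) = 1; no sophomores → C(9,8) = 9; no juniors → C(7,8) = 0.
Add back selections omitting two groups (i.e. drawn from a single group): C(4,8) + C(3,8) + C(5,8) = 0.
By inclusion–exclusion: 495 − 10 + 0 = 485.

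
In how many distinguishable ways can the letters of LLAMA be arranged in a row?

30

LLAMA has 5 letters with A appearing twice and L appearing twice.
Dividing 5! = 120 by 2!·2! = 4 for the repeated letters gives 30.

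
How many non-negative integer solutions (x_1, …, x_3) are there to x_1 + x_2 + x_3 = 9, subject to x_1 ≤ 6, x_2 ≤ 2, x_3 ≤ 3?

By stars and bars, unrestricted non-negative solutions to x_1+…+x_3 = 9 number C(9+2,2) = 55.
Subtract solutions that violate a single cap (substitute x_i' = x_i − (cap_i+1)): x_1 ≥ 7 gives C(4,2) = 6; x_2 ≥ 3 gives C(8,2) = 28; x_3 ≥ 4 gives C(7,2) = 21. Together 55.
Add back pairs where two caps are both exceeded: 0 + 0 + 6 = 6.
By inclusion–exclusion the count is 55 − 55 + 6 = 6.

6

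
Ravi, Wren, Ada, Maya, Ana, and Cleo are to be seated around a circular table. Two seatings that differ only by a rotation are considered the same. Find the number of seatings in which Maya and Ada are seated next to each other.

48

Glue Maya and Ada into a block (2 internal orders). Seating 5 units around a circle gives (4)! arrangements.
So 2 × (4)! = 2 × 24 = 48.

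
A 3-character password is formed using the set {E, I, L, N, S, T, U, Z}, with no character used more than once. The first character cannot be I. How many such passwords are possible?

294

The first character has 8−1 = 7 choices (anything except I).
The remaining 2 characters are filled from the other 7 symbols without repetition: 7 × 6 = 42.
Total: 7 × 42 = 294.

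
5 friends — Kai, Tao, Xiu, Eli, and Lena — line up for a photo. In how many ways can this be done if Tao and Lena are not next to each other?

72

There are 5! = 120 arrangements in all. If Tao and Lena are adjacent, merging them into one block gives 2·(4)! = 48 arrangements.
So 120 − 48 = 72 arrangements keep them apart.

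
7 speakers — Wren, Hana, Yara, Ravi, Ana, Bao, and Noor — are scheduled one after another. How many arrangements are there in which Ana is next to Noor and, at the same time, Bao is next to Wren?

Treat {Ana,Noor} as one block (2 orders) and {Bao,Wren} as another (2 orders).
That leaves 5 units to arrange: 2 × 2 × 5! = 4 × 120 = 480.

480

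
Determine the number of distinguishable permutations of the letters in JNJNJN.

The 6 letters of JNJNJN have repeats: J appearing 3 times and N appearing 3 times.
Dividing 6! = 720 by 3!·3! = 36 for the repeated letters gives 20.

20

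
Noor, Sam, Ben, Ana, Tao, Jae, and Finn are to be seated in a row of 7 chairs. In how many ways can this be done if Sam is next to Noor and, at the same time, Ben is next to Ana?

480

Treat {Sam,Noor} as one block (2 orders) and {Ben,Ana} as another (2 orders).
That leaves 5 units to arrange: 2 × 2 × 5! = 4 × 120 = 480.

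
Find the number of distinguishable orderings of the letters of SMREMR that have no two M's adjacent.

120

Total arrangements of SMREMR: 6!/(2!·2!) = 180.
If the two M's are adjacent, glue them into one block, leaving 5 items to arrange: (5)!/(2!) = 60 ways.
Subtracting, 180 − 60 = 120 arrangements keep the M's apart.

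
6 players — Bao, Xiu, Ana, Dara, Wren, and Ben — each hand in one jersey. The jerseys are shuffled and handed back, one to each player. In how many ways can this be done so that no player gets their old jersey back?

Let Aᵢ be the assignments in which player i gets their old jersey. We want the size of the complement of A₁∪…∪A_6.
By inclusion–exclusion this is Σ_{j=0}^{6} (−1)^j C(6,j)·(6−j)!.
Computing: 720 − 720 + 360 − 120 + 30 − 6 + 1 = 265.

265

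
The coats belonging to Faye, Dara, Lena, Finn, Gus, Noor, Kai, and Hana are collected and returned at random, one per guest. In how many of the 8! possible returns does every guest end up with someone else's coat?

Count assignments avoiding every fixed point. For any j of the 8 guests fixed to their own coat, the other 8−j can be arranged in (8−j)! ways.
By inclusion–exclusion this is Σ_{j=0}^{8} (−1)^j C(8,j)·(8−j)!.
Computing: 40320 − 40320 + 20160 − 6720 + 1680 − 336 + 56 − 8 + 1 = 14833.

14833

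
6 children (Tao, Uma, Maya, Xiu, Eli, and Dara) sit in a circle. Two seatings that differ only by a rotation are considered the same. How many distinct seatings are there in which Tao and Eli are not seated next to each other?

Without the restriction there are (5)! = 120 seatings.
Seatings with Tao beside Eli: treat them as a block with 2 internal orders, giving 2 × (4)! = 48.
Subtracting, 120 − 48 = 72.

72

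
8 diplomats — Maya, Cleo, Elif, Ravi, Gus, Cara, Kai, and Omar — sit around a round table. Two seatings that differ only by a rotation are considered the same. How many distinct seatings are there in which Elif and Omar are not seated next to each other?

All circular seatings of 8 people number (7)! = 5040.
Seatings with Elif beside Omar: treat them as a block with 2 internal orders, giving 2 × (6)! = 1440.
Subtracting, 5040 − 1440 = 3600.

3600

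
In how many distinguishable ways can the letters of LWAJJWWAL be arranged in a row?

Letter multiplicities in LWAJJWWAL: A×2, J×2, L×2, W×3.
The number of distinct arrangements is 9!/(3!·2!·2!·2!) = 362880/48 = 7560.

7560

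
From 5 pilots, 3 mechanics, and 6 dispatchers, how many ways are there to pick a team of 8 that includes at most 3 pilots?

Split by how many pilots are chosen (0 through 3).
Sum: C(5,0)·C(9,8) + C(5,1)·C(9,7) + C(5,2)·C(9,6) + C(5,3)·C(9,5) = 9 + 180 + 840 + 1260 = 2289.

2289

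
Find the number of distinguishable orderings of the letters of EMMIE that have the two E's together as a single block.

Treat the 2 copies of E as a single block. The multiset to arrange is then {EE, I, M, M}, 4 items in all.
That gives (4)!/(2!) = 12 arrangements.

12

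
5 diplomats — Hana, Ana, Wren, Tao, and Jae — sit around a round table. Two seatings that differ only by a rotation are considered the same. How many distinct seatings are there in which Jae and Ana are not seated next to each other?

12

Without the restriction there are (4)! = 24 seatings.
Seatings with Jae beside Ana: treat them as a block with 2 internal orders, giving 2 × (3)! = 12.
Subtracting, 24 − 12 = 12.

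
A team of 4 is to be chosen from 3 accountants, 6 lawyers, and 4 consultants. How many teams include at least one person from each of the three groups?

With no constraint there are C(13,4) = 715 possible selections.
Subtract selections that omit an entire group: no accountants → C(10,4) = 210; no lawyers → C(7,4) = 35; no consultants → C(9,4) = 126.
Add back selections omitting two groups (i.e. drawn from a single group): C(3,4) + C(6,4) + C(4,4) = 16.
By inclusion–exclusion: 715 − 371 + 16 = 360.

360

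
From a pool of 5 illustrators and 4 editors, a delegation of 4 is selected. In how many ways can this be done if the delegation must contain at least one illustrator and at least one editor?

120

With no constraint there are C(9,4) = 126 possible selections.
Subtract selections that omit an entire group: no illustrators → C(4,4) = 1; no editors → C(5,4) = 5.
Both groups omitted at once is impossible, so 126 − 6 = 120.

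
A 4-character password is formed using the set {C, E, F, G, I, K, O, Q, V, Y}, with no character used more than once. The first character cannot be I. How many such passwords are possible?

The first character has 10−1 = 9 choices (anything except I).
The remaining 3 characters are filled from the other 9 symbols without repetition: 9 × 8 × 7 = 504.
Total: 9 × 504 = 4536.

4536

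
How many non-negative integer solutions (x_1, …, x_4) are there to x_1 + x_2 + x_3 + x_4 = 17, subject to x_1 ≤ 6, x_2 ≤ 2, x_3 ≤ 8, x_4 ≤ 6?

46

By stars and bars, unrestricted non-negative solutions to x_1+…+x_4 = 17 number C(17+3,3) = 1140.
Subtract solutions that violate a single cap (substitute x_i' = x_i − (cap_i+1)): x_1 ≥ 7 gives C(13,3) = 286; x_2 ≥ 3 gives C(17,3) = 680; x_3 ≥ 9 gives C(11,3) = 165; x_4 ≥ 7 gives C(13,3) = 286. Together 1417.
Add back pairs where two caps are both exceeded: 120 + 4 + 20 + 56 + 120 + 4 = 324.
Subtract triples: 0 + 1 + 0 + 0 = 1.
By inclusion–exclusion the count is 1140 − 1417 + 324 − 1 = 46.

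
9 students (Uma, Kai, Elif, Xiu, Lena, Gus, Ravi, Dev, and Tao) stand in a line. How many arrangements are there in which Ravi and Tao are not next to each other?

282240

Of the 9! = 362880 arrangements, those with Ravi and Tao adjacent number 2 × 8! = 80640 (treat the pair as a block with 2 internal orders).
So 362880 − 80640 = 282240 arrangements keep them apart.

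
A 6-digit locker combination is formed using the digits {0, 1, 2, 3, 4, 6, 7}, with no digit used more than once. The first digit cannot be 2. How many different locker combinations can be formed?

The first digit has 7−1 = 6 choices (anything except 2).
The remaining 5 digits are filled from the other 6 symbols without repetition: 6 × 5 × 4 × 3 × 2 = 720.
Total: 6 × 720 = 4320.

4320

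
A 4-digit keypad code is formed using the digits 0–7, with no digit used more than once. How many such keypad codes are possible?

1680

Choose and order 4 of the 8 symbols: the first digit has 8 options, the next 7, then 6, 5.
8 × 7 × 6 × 5 = 1680.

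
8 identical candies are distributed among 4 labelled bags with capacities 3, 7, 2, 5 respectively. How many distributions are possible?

By stars and bars, unrestricted non-negative solutions to x_1+…+x_4 = 8 number C(8+3,3) = 165.
Subtract solutions that violate a single cap (substitute x_i' = x_i − (cap_i+1)): x_1 ≥ 4 gives C(7,3) = 35; x_2 ≥ 8 gives C(3,3) = 1; x_3 ≥ 3 gives C(8,3) = 56; x_4 ≥ 6 gives C(5,3) = 10. Together 102.
Add back pairs where two caps are both exceeded: 0 + 4 + 0 + 0 + 0 + 0 = 4.
By inclusion–exclusion the count is 165 − 102 + 4 = 67.

67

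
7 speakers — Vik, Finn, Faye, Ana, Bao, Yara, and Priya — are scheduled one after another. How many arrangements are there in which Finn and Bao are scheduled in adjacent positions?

Treat {Finn, Bao} as a single unit. There are 6 units to order, and the pair itself can be ordered 2 ways.
That gives 2 × 6! = 2 × 720 = 1440.

1440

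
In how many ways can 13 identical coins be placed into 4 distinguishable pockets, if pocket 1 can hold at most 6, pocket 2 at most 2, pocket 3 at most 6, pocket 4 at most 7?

100

Without the upper bounds there are C(16,3) = 560 ways to split 13 among 4 pockets.
Subtract solutions that violate a single cap (substitute x_i' = x_i − (cap_i+1)): x_1 ≥ 7 gives C(9,3) = 84; x_2 ≥ 3 gives C(13,3) = 286; x_3 ≥ 7 gives C(9,3) = 84; x_4 ≥ 8 gives C(8,3) = 56. Together 510.
Add back pairs where two caps are both exceeded: 20 + 0 + 0 + 20 + 10 + 0 = 50.
By inclusion–exclusion the count is 560 − 510 + 50 = 100.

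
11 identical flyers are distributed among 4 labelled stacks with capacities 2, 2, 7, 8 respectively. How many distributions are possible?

62

Ignoring the caps, the number of non-negative solutions to x_1+…+x_4 = 11 is C(14,3) = 364.
Subtract solutions that violate a single cap (substitute x_i' = x_i − (cap_i+1)): x_1 ≥ 3 gives C(11,3) = 165; x_2 ≥ 3 gives C(11,3) = 165; x_3 ≥ 8 gives C(6,3) = 20; x_4 ≥ 9 gives C(5,3) = 10. Together 360.
Add back pairs where two caps are both exceeded: 56 + 1 + 0 + 1 + 0 + 0 = 58.
By inclusion–exclusion the count is 364 − 360 + 58 = 62.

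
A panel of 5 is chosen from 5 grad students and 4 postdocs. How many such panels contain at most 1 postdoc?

21

Split by how many postdocs are chosen (0 through 1).
Sum: C(4,0)·C(5,5) + C(4,1)·C(5,4) = 1 + 20 = 21.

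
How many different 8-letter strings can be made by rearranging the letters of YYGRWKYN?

6720

The 8 letters of YYGRWKYN have repeats: Y appearing 3 times.
The number of distinct arrangements is 8!/(3!) = 40320/6 = 6720.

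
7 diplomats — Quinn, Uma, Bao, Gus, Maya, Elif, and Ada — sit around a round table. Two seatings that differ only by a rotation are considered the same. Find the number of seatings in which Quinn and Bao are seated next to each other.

Glue Quinn and Bao into a block (2 internal orders). Seating 6 units around a circle gives (5)! arrangements.
So 2 × (5)! = 2 × 120 = 240.

240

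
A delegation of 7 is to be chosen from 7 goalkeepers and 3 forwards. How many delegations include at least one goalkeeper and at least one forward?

Unrestricted: C(10,7) = 120 ways to pick any 7 of the 10.
Subtract selections that omit an entire group: no goalkeepers → C(3,7) = 0; no forwards → C(7,7) = 1.
Both groups omitted at once is impossible, so 120 − 1 = 119.

119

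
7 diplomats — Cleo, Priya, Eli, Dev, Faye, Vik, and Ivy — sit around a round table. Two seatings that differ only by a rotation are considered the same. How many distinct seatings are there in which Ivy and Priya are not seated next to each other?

480

Without the restriction there are (6)! = 720 seatings.
Those with Ivy next to Priya: fuse the pair into one unit and seat 6 units around a circle — 2·(5)! = 240.
Subtracting, 720 − 240 = 480.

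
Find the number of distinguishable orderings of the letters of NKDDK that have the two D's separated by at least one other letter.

Total arrangements of NKDDK: 5!/(2!·2!) = 30.
Arrangements with the D's together: treat DD as one letter, giving (4)!/(2!) = 12.
Subtracting, 30 − 12 = 18 arrangements keep the D's apart.

18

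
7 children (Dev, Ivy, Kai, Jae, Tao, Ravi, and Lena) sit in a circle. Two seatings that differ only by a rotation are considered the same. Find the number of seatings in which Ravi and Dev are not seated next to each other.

480

Without the restriction there are (6)! = 720 seatings.
Seatings with Ravi beside Dev: treat them as a block with 2 internal orders, giving 2 × (5)! = 240.
Subtracting, 720 − 240 = 480.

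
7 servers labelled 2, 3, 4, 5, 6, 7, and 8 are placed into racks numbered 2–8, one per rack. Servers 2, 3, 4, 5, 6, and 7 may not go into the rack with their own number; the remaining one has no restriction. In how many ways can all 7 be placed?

2119

Let Aᵢ (for 2 ≤ i ≤ 7) be the placements that put server i in its forbidden rack. Any j of these fix j positions, leaving (7−j)! ways to fill the rest, and there are C(6,j) ways to pick which j.
By inclusion–exclusion, the number of valid placements is Σ_{j=0}^{6} (−1)^j C(6,j)·(7−j)!.
Computing: 5040 − 4320 + 1800 − 480 + 90 − 12 + 1 = 2119.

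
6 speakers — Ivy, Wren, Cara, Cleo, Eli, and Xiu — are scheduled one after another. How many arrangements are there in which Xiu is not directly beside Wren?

480

There are 6! = 720 arrangements in all. If Xiu and Wren are adjacent, merging them into one block gives 2·(5)! = 240 arrangements.
So 720 − 240 = 480 arrangements keep them apart.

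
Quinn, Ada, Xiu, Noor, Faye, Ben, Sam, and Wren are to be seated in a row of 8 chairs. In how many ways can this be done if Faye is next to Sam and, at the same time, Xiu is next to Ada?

2880

Treat {Faye,Sam} as one block (2 orders) and {Xiu,Ada} as another (2 orders).
That leaves 6 units to arrange: 2 × 2 × 6! = 4 × 720 = 2880.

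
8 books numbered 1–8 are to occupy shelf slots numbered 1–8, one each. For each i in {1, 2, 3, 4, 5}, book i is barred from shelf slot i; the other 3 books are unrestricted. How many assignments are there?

21234

Let Aᵢ (for 1 ≤ i ≤ 5) be the placements that put book i in its forbidden shelf slot. Any j of these fix j positions, leaving (8−j)! ways to fill the rest, and there are C(5,j) ways to pick which j.
By inclusion–exclusion, the number of valid placements is Σ_{j=0}^{5} (−1)^j C(5,j)·(8−j)!.
Computing: 40320 − 25200 + 7200 − 1200 + 120 − 6 = 21234.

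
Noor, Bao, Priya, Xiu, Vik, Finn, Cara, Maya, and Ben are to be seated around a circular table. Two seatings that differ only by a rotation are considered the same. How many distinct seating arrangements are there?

Around a circle, 9 distinct people have 9!/9 = (8)! = 40320 rotationally distinct seatings.

40320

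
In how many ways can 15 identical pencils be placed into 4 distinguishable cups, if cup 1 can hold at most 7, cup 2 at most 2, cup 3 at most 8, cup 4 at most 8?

148

Ignoring the caps, the number of non-negative solutions to x_1+…+x_4 = 15 is C(18,3) = 816.
Subtract solutions that violate a single cap (substitute x_i' = x_i − (cap_i+1)): x_1 ≥ 8 gives C(10,3) = 120; x_2 ≥ 3 gives C(15,3) = 455; x_3 ≥ 9 gives C(9,3) = 84; x_4 ≥ 9 gives C(9,3) = 84. Together 743.
Add back pairs where two caps are both exceeded: 35 + 0 + 0 + 20 + 20 + 0 = 75.
By inclusion–exclusion the count is 816 − 743 + 75 = 148.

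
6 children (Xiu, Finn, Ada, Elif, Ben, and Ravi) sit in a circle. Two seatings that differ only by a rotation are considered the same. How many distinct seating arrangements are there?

120

Around a circle, 6 distinct people have 6!/6 = (5)! = 120 rotationally distinct seatings.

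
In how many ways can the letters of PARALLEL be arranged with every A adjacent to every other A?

Treat the 2 copies of A as a single block. The multiset to arrange is then {AA, E, L, L, L, P, R}, 7 items in all.
That gives (7)!/(3!) = 840 arrangements.

840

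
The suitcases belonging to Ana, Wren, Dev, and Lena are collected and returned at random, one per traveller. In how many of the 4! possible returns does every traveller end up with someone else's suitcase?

9

Let Aᵢ be the assignments in which traveller i gets their own suitcase. We want the size of the complement of A₁∪…∪A_4.
By inclusion–exclusion this is Σ_{j=0}^{4} (−1)^j C(4,j)·(4−j)!.
Computing: 24 − 24 + 12 − 4 + 1 = 9.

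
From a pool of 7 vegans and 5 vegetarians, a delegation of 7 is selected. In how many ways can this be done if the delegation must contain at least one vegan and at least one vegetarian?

Total 7-person selections from all 12: C(12,7) = 792.
Subtract selections that omit an entire group: no vegans → C(5,7) = 0; no vegetarians → C(7,7) = 1.
Both groups omitted at once is impossible, so 792 − 1 = 791.

791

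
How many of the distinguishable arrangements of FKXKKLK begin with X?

Fix X in the first position and arrange the remaining 6 letters.
Those 6 letters have K appearing 4 times, giving (6)!/(4!) = 30.

30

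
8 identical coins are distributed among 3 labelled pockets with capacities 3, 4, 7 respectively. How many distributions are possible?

By stars and bars, unrestricted non-negative solutions to x_1+…+x_3 = 8 number C(8+2,2) = 45.
Subtract solutions that violate a single cap (substitute x_i' = x_i − (cap_i+1)): x_1 ≥ 4 gives C(6,2) = 15; x_2 ≥ 5 gives C(5,2) = 10; x_3 ≥ 8 gives C(2,2) = 1. Together 26.
No two caps can be exceeded simultaneously, so the pair terms are all 0.
By inclusion–exclusion the count is 45 − 26 + 0 = 19.

19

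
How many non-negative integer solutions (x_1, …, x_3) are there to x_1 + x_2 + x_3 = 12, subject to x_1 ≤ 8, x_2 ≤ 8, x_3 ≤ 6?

By stars and bars, unrestricted non-negative solutions to x_1+…+x_3 = 12 number C(12+2,2) = 91.
Subtract solutions that violate a single cap (substitute x_i' = x_i − (cap_i+1)): x_1 ≥ 9 gives C(5,2) = 10; x_2 ≥ 9 gives C(5,2) = 10; x_3 ≥ 7 gives C(7,2) = 21. Together 41.
No two caps can be exceeded simultaneously, so the pair terms are all 0.
By inclusion–exclusion the count is 91 − 41 + 0 = 50.

50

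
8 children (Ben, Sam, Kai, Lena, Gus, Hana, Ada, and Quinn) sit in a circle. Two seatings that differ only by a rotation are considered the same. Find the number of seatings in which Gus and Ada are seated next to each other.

1440

Treat {Gus, Ada} as one unit (2 internal orders) and seat the resulting 7 units around the table: (6)! circular arrangements.
So 2 × (6)! = 2 × 720 = 1440.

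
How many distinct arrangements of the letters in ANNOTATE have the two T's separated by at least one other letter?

3780

Total arrangements of ANNOTATE: 8!/(2!·2!·2!) = 5040.
If the two T's are adjacent, glue them into one block, leaving 7 items to arrange: (7)!/(2!·2!) = 1260 ways.
Subtracting, 5040 − 1260 = 3780 arrangements keep the T's apart.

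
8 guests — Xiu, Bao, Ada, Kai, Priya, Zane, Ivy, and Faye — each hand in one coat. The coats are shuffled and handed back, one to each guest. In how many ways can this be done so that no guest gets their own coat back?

This is the derangement count D_8: permutations of 8 items with no fixed point.
By inclusion–exclusion this is Σ_{j=0}^{8} (−1)^j C(8,j)·(8−j)!.
Computing: 40320 − 40320 + 20160 − 6720 + 1680 − 336 + 56 − 8 + 1 = 14833.

14833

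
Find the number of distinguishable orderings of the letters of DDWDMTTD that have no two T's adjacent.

Total arrangements of DDWDMTTD: 8!/(4!·2!) = 840.
Arrangements with the T's together: treat TT as one letter, giving (7)!/(4!) = 210.
Subtracting, 840 − 210 = 630 arrangements keep the T's apart.

630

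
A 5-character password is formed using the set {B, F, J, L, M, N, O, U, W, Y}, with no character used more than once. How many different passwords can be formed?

30240

Choose and order 5 of the 10 symbols: the first character has 10 options, the next 9, and so on down to 6.
That product is 10 × 9 × 8 × 7 × 6 = 30240.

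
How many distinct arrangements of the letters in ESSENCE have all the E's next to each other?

60

Treat the 3 copies of E as a single block. The multiset to arrange is then {EEE, C, N, S, S}, 5 items in all.
That gives (5)!/(2!) = 60 arrangements.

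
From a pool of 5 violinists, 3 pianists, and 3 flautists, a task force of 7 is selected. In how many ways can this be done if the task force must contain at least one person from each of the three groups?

314

Total 7-person selections from all 11: C(11,7) = 330.
Subtract selections that omit an entire group: no violinists → C(6,7) = 0; no pianists → C(8,7) = 8; no flautists → C(8,7) = 8.
Add back selections omitting two groups (i.e. drawn from a single group): C(5,7) + C(3,7) + C(3,7) = 0.
By inclusion–exclusion: 330 − 16 + 0 = 314.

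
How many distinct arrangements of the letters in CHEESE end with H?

With the last slot taken by H, it remains to arrange the other 5 letters (CEESE).
Those 5 letters have E appearing 3 times, giving (5)!/(3!) = 20.

20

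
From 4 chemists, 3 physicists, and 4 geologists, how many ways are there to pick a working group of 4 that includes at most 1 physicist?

Split by how many physicists are chosen (0 through 1).
Sum: C(3,0)·C(8,4) + C(3,1)·C(8,3) = 70 + 168 = 238.

238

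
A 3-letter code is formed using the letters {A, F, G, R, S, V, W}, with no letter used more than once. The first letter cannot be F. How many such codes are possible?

The first letter has 7−1 = 6 choices (anything except F).
The remaining 2 letters are filled from the other 6 symbols without repetition: 6 × 5 = 30.
Total: 6 × 30 = 180.

180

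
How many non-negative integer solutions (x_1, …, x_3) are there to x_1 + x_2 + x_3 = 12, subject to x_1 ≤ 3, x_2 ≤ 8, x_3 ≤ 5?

14

Ignoring the caps, the number of non-negative solutions to x_1+…+x_3 = 12 is C(14,2) = 91.
Subtract solutions that violate a single cap (substitute x_i' = x_i − (cap_i+1)): x_1 ≥ 4 gives C(10,2) = 45; x_2 ≥ 9 gives C(5,2) = 10; x_3 ≥ 6 gives C(8,2) = 28. Together 83.
Add back pairs where two caps are both exceeded: 0 + 6 + 0 = 6.
By inclusion–exclusion the count is 91 − 83 + 6 = 14.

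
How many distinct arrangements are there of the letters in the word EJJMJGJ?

EJJMJGJ has 7 letters with J appearing 4 times.
Dividing 7! = 5040 by 4! = 24 for the repeated letters gives 210.

210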